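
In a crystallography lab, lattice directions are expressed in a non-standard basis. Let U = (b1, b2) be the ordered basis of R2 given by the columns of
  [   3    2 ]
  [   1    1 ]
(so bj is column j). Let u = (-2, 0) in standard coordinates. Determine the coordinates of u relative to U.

(-2, 2)

[u]_U is the unique c with M c = u, where M has columns b1, b2.
System: 3c_1 + 2c_2 = -2, c_1 + c_2 = 0; solving gives c_1 = -2, c_2 = 2.
Check: -2b1 + 2b2 = (-2, 0).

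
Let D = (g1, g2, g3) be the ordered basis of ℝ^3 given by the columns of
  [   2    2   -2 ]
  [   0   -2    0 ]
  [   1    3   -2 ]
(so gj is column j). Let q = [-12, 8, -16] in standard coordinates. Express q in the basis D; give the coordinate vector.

We seek scalars with c_1 g1 + ... + c_3 g3 = q; equivalently solve M c = q where the columns of M are g1, ..., g3.
Solving this 3x3 system gives c = (0, -4, 2).
Check: 0·g1 - 4g2 + 2g3 = [-12, 8, -16].

[0, -4, 2]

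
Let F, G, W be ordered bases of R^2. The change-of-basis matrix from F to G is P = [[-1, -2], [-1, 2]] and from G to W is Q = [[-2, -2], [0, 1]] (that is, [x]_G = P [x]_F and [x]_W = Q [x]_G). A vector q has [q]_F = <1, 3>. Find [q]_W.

<4, 5>

Apply P to get G-coordinates <-7, 5>, then Q to get W-coordinates.
The result is [q]_W = <4, 5>.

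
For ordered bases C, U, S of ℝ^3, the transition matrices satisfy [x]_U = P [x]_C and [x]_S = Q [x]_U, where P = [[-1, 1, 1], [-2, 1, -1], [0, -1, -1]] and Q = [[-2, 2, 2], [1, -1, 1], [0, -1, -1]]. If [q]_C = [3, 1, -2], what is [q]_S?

Composing the changes, [q]_S = Q P [q]_C.
Q P = [[-2, -2, -6], [1, -1, 1], [2, 0, 2]]; applying this to [3, 1, -2] gives [4, 0, 2].

[4, 0, 2]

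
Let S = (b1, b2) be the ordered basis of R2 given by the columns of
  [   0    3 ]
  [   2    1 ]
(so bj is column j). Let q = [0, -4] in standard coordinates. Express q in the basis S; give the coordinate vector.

Write q = c_1 b1 + c_2 b2 and solve for the c_i.
System: 0c_1 + 3c_2 = 0, 2c_1 + c_2 = -4; solving gives c_1 = -2, c_2 = 0.
Check: -2b1 + 0·b2 = [0, -4].

[-2, 0]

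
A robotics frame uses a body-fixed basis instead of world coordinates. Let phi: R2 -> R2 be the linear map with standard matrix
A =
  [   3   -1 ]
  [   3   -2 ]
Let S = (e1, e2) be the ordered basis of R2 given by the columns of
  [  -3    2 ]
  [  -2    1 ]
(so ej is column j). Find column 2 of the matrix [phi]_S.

Column 2 of [phi]_S is the S-coordinate vector of phi(e2).
In standard coordinates phi(e2) = A e2 = <5, 4>.
Converting to S: <5, 4> = -3e1 - 2e2, so the coordinate vector is <-3, -2>.

<-3, -2>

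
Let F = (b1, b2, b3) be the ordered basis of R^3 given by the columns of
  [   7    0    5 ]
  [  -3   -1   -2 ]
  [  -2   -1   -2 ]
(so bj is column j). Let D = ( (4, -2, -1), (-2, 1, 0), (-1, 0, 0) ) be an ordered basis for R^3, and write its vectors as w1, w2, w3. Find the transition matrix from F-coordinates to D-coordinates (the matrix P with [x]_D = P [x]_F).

[[2, 1, 2], [1, 1, 2], [-1, 2, -1]]

Let M have columns bj and N have columns wj. Then for every x, N [x]_D = x = M [x]_F, so P = N^(-1) M.
Since det N = -1, N^(-1) has integer entries; multiplying gives P = [[2, 1, 2], [1, 1, 2], [-1, 2, -1]].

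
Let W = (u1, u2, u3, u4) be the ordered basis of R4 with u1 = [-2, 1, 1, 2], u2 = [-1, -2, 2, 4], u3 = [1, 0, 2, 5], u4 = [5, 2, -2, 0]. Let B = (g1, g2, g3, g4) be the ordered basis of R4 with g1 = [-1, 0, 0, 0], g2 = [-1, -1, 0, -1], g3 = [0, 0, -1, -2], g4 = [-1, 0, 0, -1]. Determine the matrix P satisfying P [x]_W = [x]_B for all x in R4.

Let M have columns uj and N have columns gj. Then for every x, N [x]_B = x = M [x]_W, so P = N^(-1) M.
Since det N = 1, N^(-1) has integer entries; multiplying gives P = [[2, 1, 0, -1], [-1, 2, 0, -2], [-1, -2, -2, 2], [1, -2, -1, -2]].

[[2, 1, 0, -1], [-1, 2, 0, -2], [-1, -2, -2, 2], [1, -2, -1, -2]]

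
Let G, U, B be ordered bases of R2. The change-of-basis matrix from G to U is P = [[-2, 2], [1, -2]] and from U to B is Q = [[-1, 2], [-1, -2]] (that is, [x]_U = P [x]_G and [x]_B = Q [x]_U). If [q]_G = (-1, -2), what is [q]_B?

First [q]_U = P [q]_G = (-2, 3).
Then [q]_B = Q [q]_U = (8, -4).

(8, -4)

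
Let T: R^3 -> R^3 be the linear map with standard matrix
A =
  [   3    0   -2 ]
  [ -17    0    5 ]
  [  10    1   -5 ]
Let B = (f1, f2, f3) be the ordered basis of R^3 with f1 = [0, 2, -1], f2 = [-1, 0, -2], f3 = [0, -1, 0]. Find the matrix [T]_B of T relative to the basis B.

[[-3, 2, 1], [-2, -1, 0], [-1, -3, 2]]

Let P have columns f1, ..., f3. Then [T]_B = P^(-1) A P.
Here det P = -1, so P^(-1) is integer; computing A P first and then P^(-1)(A P) gives [[-3, 2, 1], [-2, -1, 0], [-1, -3, 2]].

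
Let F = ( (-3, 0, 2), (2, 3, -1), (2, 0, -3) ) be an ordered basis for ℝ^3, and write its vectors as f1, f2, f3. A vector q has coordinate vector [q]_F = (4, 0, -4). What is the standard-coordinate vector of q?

q = M [q]_F, where M has columns f1, ..., f3.
Carrying out the matrix-vector product, q = (-20, 0, 20).

(-20, 0, 20)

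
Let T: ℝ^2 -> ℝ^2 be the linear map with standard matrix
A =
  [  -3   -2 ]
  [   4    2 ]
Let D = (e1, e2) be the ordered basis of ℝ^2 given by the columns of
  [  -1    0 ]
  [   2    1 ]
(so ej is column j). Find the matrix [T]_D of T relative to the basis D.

[[1, 2], [-2, -2]]

With P the matrix whose columns are e1, e2, [T]_D = P^(-1) A P.
Column by column: T(e1) = A e1 = <-1, 0>; its D-coordinates <1, -2> give column 1.
Continuing for each basis vector yields [T]_D = [[1, 2], [-2, -2]].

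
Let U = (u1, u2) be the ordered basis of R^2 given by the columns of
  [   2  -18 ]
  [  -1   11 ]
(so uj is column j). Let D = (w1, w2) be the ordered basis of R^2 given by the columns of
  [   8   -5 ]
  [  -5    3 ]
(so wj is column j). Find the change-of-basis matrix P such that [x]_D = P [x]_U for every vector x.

[[-1, -1], [-2, 2]]

Take x = uj: its U-coordinates are the j-th standard unit vector, so P e_j — column j of P — equals [uj]_D.
u1 = -w1 - 2w2, giving column 1 = (-1, -2); repeating for each j gives P = [[-1, -1], [-2, 2]].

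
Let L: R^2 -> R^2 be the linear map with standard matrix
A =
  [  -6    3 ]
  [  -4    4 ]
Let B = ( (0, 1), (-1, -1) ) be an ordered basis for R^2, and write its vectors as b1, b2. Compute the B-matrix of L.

Let P have columns b1, b2. Then [L]_B = P^(-1) A P.
Here det P = 1, so P^(-1) is integer; computing A P first and then P^(-1)(A P) gives [[1, -3], [-3, -3]].

[[1, -3], [-3, -3]]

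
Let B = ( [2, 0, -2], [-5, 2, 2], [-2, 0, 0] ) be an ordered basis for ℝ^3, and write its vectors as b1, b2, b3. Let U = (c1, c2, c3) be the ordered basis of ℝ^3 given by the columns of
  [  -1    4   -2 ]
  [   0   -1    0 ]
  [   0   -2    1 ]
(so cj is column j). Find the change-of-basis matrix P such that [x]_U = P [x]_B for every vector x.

[[2, 1, 2], [0, -2, 0], [-2, -2, 0]]

Column j of P is [bj]_U, since P maps B-coordinates to U-coordinates.
Expressing b1 in U: b1 = 2c1 + 0·c2 - 2c3, so column 1 of P is [2, 0, -2].
Doing the same for each bj gives P = [[2, 1, 2], [0, -2, 0], [-2, -2, 0]].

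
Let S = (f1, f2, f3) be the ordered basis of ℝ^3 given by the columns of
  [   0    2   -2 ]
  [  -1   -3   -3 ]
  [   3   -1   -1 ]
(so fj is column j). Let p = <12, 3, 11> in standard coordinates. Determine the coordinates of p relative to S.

<3, 2, -4>

Write p = c_1 f1 + ... + c_3 f3 and solve for the c_i.
Row-reducing the augmented matrix [M | p] gives c = (3, 2, -4).
Check: 3f1 + 2f2 - 4f3 = <12, 3, 11>.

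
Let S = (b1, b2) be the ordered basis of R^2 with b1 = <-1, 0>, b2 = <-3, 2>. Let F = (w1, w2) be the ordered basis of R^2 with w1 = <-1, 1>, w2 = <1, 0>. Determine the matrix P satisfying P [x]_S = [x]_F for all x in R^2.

Take x = bj: its S-coordinates are the j-th standard unit vector, so P e_j — column j of P — equals [bj]_F.
b1 = 0·w1 - w2, giving column 1 = <0, -1>; repeating for each j gives P = [[0, 2], [-1, -1]].

[[0, 2], [-1, -1]]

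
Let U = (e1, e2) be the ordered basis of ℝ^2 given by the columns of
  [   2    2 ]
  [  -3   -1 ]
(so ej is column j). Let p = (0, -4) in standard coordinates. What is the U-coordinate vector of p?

We seek scalars with c_1 e1 + c_2 e2 = p; equivalently solve M c = p where the columns of M are e1, e2.
System: 2c_1 + 2c_2 = 0, -3c_1 - c_2 = -4; solving gives c_1 = 2, c_2 = -2.
Check: 2e1 - 2e2 = (0, -4).

(2, -2)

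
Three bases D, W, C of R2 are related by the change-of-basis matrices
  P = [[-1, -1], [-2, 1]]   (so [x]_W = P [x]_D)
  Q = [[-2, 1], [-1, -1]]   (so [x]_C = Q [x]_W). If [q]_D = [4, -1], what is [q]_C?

Apply P to get W-coordinates [-3, -9], then Q to get C-coordinates.
The result is [q]_C = [-3, 12].

[-3, 12]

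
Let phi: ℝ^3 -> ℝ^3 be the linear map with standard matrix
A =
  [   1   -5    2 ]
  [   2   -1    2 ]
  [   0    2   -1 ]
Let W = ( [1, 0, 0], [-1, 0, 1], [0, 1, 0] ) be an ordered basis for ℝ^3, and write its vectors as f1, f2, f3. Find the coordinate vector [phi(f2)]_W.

[0, -1, 0]

Column 2 of [phi]_W is the W-coordinate vector of phi(f2).
In standard coordinates phi(f2) = A f2 = [1, 0, -1].
Converting to W: [1, 0, -1] = 0·f1 - f2 + 0·f3, so the coordinate vector is [0, -1, 0].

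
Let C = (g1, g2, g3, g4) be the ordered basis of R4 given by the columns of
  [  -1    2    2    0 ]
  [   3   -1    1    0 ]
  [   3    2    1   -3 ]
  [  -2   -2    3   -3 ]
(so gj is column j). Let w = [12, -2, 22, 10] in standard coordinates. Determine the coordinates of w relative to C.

We seek scalars with c_1 g1 + ... + c_4 g4 = w; equivalently solve M c = w where the columns of M are g1, ..., g4.
Row-reducing the augmented matrix [M | w] gives c = (0, 4, 2, -4).
Check: 0·g1 + 4g2 + 2g3 - 4g4 = [12, -2, 22, 10].

[0, 4, 2, -4]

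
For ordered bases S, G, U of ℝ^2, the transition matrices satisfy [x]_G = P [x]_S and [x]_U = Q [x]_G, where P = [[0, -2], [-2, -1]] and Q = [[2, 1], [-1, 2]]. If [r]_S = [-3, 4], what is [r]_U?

First [r]_G = P [r]_S = [-8, 2].
Then [r]_U = Q [r]_G = [-14, 12].

[-14, 12]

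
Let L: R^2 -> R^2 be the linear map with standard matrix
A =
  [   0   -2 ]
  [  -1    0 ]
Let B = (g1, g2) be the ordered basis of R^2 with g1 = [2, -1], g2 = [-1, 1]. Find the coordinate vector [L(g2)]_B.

[-1, 0]

Compute L(g2) = A g2 = [-2, 1] in standard coordinates.
Then write this in B-coordinates: solve for y in y_1 g1 + y_2 g2 = [-2, 1].
This gives y = [-1, 0], which is column 2 of [L]_B.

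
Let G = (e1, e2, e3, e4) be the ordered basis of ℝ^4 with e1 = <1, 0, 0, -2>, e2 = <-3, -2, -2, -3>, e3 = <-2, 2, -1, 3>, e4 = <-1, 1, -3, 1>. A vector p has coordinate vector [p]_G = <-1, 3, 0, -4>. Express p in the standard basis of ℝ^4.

By definition p = -e1 + 3e2 + 0·e3 - 4e4.
Summing componentwise gives <-6, -10, 6, -11>.

<-6, -10, 6, -11>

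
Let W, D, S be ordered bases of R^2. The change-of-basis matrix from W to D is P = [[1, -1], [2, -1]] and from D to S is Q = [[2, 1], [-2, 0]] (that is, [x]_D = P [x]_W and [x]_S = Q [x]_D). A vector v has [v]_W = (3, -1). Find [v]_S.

First [v]_D = P [v]_W = (4, 7).
Then [v]_S = Q [v]_D = (15, -8).

(15, -8)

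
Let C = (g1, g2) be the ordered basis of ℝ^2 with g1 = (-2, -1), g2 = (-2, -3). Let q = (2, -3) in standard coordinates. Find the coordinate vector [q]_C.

(-3, 2)

We seek scalars with c_1 g1 + c_2 g2 = q; equivalently solve M c = q where the columns of M are g1, g2.
System: -2c_1 - 2c_2 = 2, -c_1 - 3c_2 = -3; solving gives c_1 = -3, c_2 = 2.
Check: -3g1 + 2g2 = (2, -3).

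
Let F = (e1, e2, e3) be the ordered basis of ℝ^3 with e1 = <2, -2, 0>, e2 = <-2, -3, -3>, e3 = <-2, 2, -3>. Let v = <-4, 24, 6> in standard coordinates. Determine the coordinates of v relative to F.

[v]_F is the unique c with M c = v, where M has columns e1, ..., e3.
Row-reducing the augmented matrix [M | v] gives c = (-4, -4, 2).
Check: -4e1 - 4e2 + 2e3 = <-4, 24, 6>.

<-4, -4, 2>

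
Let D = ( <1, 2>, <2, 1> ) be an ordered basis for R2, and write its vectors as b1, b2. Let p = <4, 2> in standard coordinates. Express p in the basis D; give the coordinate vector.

Write p = c_1 b1 + c_2 b2 and solve for the c_i.
System: c_1 + 2c_2 = 4, 2c_1 + c_2 = 2; solving gives c_1 = 0, c_2 = 2.
Check: 0·b1 + 2b2 = <4, 2>.

<0, 2>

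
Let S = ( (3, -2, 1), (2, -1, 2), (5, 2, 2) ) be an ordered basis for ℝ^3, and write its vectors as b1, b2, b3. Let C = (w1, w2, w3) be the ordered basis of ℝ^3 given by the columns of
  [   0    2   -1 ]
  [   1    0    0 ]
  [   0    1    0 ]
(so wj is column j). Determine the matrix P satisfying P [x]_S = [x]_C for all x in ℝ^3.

[[-2, -1, 2], [1, 2, 2], [-1, 2, -1]]

Let M have columns bj and N have columns wj. Then for every x, N [x]_C = x = M [x]_S, so P = N^(-1) M.
Since det N = -1, N^(-1) has integer entries; multiplying gives P = [[-2, -1, 2], [1, 2, 2], [-1, 2, -1]].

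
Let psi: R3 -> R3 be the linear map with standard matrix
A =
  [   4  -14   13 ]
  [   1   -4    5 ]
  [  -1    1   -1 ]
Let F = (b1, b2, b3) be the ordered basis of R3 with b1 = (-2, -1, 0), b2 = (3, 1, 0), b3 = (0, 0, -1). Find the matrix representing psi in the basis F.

Let P have columns b1, ..., b3. Then [psi]_F = P^(-1) A P.
Here det P = -1, so P^(-1) is integer; computing A P first and then P^(-1)(A P) gives [[0, 1, 2], [2, 0, -3], [-1, 2, -1]].

[[0, 1, 2], [2, 0, -3], [-1, 2, -1]]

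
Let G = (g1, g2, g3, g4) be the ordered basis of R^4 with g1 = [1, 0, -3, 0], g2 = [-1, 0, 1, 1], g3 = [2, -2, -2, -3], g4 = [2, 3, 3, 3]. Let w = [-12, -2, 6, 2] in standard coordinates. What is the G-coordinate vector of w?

[-2, 2, -2, -2]

[w]_G is the unique c with M c = w, where M has columns g1, ..., g4.
Solving this 4x4 system gives c = (-2, 2, -2, -2).
Check: -2g1 + 2g2 - 2g3 - 2g4 = [-12, -2, 6, 2].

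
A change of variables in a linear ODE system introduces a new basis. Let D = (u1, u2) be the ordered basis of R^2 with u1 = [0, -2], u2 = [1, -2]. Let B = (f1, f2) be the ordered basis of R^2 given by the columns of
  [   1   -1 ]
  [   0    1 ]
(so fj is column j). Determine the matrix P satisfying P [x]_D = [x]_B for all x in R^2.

Let M have columns uj and N have columns fj. Then for every x, N [x]_B = x = M [x]_D, so P = N^(-1) M.
Since det N = 1, N^(-1) has integer entries; multiplying gives P = [[-2, -1], [-2, -2]].

[[-2, -1], [-2, -2]]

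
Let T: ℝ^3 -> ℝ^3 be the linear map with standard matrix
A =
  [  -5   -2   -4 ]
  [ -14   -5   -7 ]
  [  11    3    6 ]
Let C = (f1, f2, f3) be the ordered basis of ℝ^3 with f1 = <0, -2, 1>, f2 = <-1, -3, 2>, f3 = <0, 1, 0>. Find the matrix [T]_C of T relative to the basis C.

The j-th column of [T]_C is [T(fj)]_C.
T(f1) = A f1 = <0, 3, 0> = 0·f1 + 0·f2 + 3f3, so column 1 is <0, 0, 3>.
Repeating for f2, f3 and assembling the columns gives [[0, -2, -1], [0, -3, 2], [3, 2, -1]].

[[0, -2, -1], [0, -3, 2], [3, 2, -1]]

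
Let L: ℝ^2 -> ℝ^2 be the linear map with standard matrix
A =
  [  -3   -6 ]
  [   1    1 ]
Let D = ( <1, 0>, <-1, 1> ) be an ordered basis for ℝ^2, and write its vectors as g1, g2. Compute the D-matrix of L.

With P the matrix whose columns are g1, g2, [L]_D = P^(-1) A P.
Column by column: L(g1) = A g1 = <-3, 1>; its D-coordinates <-2, 1> give column 1.
Continuing for each basis vector yields [L]_D = [[-2, -3], [1, 0]].

[[-2, -3], [1, 0]]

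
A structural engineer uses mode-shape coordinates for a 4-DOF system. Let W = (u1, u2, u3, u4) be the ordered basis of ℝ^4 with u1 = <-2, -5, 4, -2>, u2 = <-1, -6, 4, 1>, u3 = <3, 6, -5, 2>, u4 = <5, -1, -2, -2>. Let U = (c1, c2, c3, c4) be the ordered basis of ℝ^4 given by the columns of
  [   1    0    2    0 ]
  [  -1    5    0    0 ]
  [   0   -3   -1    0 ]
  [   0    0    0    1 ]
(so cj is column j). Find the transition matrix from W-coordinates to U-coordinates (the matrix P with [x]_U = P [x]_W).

[[0, 1, -1, 1], [-1, -1, 1, 0], [-1, -1, 2, 2], [-2, 1, 2, -2]]

Take x = uj: its W-coordinates are the j-th standard unit vector, so P e_j — column j of P — equals [uj]_U.
u1 = 0·c1 - c2 - c3 - 2c4, giving column 1 = <0, -1, -1, -2>; repeating for each j gives P = [[0, 1, -1, 1], [-1, -1, 1, 0], [-1, -1, 2, 2], [-2, 1, 2, -2]].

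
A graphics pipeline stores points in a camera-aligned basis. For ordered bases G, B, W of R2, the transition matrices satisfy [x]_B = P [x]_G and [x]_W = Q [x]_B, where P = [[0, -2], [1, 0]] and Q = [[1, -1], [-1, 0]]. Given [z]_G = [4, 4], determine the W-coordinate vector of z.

Composing the changes, [z]_W = Q P [z]_G.
Q P = [[-1, -2], [0, 2]]; applying this to [4, 4] gives [-12, 8].

[-12, 8]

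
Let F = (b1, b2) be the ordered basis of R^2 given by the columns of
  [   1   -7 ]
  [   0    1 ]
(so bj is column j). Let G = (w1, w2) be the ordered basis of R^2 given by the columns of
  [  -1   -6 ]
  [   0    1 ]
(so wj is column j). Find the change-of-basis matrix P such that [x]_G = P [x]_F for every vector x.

[[-1, 1], [0, 1]]

Column j of P is [bj]_G, since P maps F-coordinates to G-coordinates.
Expressing b1 in G: b1 = -w1 + 0·w2, so column 1 of P is (-1, 0).
Doing the same for each bj gives P = [[-1, 1], [0, 1]].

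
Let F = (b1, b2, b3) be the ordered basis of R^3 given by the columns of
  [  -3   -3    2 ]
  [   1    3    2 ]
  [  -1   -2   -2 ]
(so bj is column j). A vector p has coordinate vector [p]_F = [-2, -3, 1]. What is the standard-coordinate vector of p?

[17, -9, 6]

p = M [p]_F, where M has columns b1, ..., b3.
Carrying out the matrix-vector product, p = [17, -9, 6].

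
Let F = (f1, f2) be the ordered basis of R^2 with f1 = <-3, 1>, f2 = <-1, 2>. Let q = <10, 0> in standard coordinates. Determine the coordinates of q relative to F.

<-4, 2>

Write q = c_1 f1 + c_2 f2 and solve for the c_i.
System: -3c_1 - c_2 = 10, c_1 + 2c_2 = 0; solving gives c_1 = -4, c_2 = 2.
Check: -4f1 + 2f2 = <10, 0>.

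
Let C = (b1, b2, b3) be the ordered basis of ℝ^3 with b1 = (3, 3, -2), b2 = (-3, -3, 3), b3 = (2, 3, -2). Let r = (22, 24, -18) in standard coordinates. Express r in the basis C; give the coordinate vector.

[r]_C is the unique c with M c = r, where M has columns b1, ..., b3.
Solving this 3x3 system gives c = (4, -2, 2).
Check: 4b1 - 2b2 + 2b3 = (22, 24, -18).

(4, -2, 2)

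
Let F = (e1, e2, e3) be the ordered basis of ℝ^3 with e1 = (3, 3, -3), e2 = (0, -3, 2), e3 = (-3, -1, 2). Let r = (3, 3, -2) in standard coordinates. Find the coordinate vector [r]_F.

(4, 2, 3)

[r]_F is the unique c with M c = r, where M has columns e1, ..., e3.
Gaussian elimination on [M | r] yields c = (4, 2, 3).
Check: 4e1 + 2e2 + 3e3 = (3, 3, -2).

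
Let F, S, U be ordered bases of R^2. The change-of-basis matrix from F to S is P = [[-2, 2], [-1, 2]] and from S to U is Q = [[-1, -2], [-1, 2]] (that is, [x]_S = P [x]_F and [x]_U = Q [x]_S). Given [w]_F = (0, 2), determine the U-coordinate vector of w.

Apply P to get S-coordinates (4, 4), then Q to get U-coordinates.
The result is [w]_U = (-12, 4).

(-12, 4)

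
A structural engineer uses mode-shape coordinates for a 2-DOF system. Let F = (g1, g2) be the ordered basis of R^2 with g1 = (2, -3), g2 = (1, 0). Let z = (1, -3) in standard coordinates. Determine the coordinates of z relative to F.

We seek scalars with c_1 g1 + c_2 g2 = z; equivalently solve M c = z where the columns of M are g1, g2.
System: 2c_1 + c_2 = 1, -3c_1 + 0c_2 = -3; solving gives c_1 = 1, c_2 = -1.
Check: g1 - g2 = (1, -3).

(1, -1)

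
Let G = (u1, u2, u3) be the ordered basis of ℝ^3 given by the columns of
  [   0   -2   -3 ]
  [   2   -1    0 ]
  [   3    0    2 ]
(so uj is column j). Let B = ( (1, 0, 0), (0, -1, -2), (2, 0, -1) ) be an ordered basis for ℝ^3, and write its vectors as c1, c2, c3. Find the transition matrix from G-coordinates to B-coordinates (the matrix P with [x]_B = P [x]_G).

Take x = uj: its G-coordinates are the j-th standard unit vector, so P e_j — column j of P — equals [uj]_B.
u1 = -2c1 - 2c2 + c3, giving column 1 = (-2, -2, 1); repeating for each j gives P = [[-2, 2, 1], [-2, 1, 0], [1, -2, -2]].

[[-2, 2, 1], [-2, 1, 0], [1, -2, -2]]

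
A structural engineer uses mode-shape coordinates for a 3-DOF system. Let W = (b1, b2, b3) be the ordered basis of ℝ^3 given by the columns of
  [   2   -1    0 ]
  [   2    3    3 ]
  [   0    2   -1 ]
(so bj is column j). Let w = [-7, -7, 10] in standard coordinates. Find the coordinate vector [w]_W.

We seek scalars with c_1 b1 + ... + c_3 b3 = w; equivalently solve M c = w where the columns of M are b1, ..., b3.
Gaussian elimination on [M | w] yields c = (-2, 3, -4).
Check: -2b1 + 3b2 - 4b3 = [-7, -7, 10].

[-2, 3, -4]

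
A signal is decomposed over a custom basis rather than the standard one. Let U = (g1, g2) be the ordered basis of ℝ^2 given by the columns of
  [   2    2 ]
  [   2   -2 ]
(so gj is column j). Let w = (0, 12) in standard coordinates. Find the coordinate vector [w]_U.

[w]_U is the unique c with M c = w, where M has columns g1, g2.
System: 2c_1 + 2c_2 = 0, 2c_1 - 2c_2 = 12; solving gives c_1 = 3, c_2 = -3.
Check: 3g1 - 3g2 = (0, 12).

(3, -3)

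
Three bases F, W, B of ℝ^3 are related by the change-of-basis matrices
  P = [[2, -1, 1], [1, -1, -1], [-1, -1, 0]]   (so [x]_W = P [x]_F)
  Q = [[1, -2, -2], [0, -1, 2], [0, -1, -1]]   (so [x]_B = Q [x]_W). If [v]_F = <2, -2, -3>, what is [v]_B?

Apply P to get W-coordinates <3, 7, 0>, then Q to get B-coordinates.
The result is [v]_B = <-11, -7, -7>.

<-11, -7, -7>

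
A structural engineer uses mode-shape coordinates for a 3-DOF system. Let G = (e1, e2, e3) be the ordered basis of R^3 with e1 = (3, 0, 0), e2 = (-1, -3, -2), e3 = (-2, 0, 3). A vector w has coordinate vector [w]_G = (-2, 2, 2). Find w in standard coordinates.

The coordinates say w = -2e1 + 2e2 + 2e3; adding the scaled basis vectors gives (-12, -6, 2).

(-12, -6, 2)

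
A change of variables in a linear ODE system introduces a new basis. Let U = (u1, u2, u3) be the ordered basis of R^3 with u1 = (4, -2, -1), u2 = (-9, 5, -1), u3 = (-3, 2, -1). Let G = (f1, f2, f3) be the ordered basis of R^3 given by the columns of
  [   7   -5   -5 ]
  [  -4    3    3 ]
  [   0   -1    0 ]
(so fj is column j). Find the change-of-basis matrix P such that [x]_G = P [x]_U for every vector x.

Let M have columns uj and N have columns fj. Then for every x, N [x]_G = x = M [x]_U, so P = N^(-1) M.
Since det N = 1, N^(-1) has integer entries; multiplying gives P = [[2, -2, 1], [1, 1, 1], [1, -2, 1]].

[[2, -2, 1], [1, 1, 1], [1, -2, 1]]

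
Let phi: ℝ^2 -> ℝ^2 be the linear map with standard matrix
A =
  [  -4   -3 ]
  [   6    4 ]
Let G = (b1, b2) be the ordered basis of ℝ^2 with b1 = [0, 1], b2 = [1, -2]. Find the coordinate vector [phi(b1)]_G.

[-2, -3]

Compute phi(b1) = A b1 = [-3, 4] in standard coordinates.
Then write this in G-coordinates: solve for y in y_1 b1 + y_2 b2 = [-3, 4].
This gives y = [-2, -3], which is column 1 of [phi]_G.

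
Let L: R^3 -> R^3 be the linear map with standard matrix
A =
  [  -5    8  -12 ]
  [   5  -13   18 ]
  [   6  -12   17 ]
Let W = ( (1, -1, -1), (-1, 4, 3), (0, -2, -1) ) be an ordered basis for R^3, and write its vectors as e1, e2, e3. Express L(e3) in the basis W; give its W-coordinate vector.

Column 3 of [L]_W is the W-coordinate vector of L(e3).
In standard coordinates L(e3) = A e3 = (-4, 8, 7).
Converting to W: (-4, 8, 7) = -2e1 + 2e2 + e3, so the coordinate vector is (-2, 2, 1).

(-2, 2, 1)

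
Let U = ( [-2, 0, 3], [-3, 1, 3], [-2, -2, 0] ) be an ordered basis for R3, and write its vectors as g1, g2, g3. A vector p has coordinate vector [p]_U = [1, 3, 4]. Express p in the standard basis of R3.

The coordinates say p = g1 + 3g2 + 4g3; adding the scaled basis vectors gives [-19, -5, 12].

[-19, -5, 12]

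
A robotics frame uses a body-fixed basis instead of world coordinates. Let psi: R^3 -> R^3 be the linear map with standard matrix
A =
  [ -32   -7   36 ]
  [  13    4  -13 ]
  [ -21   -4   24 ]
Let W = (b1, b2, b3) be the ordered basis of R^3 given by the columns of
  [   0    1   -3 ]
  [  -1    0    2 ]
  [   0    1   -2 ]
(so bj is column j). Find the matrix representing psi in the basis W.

[[-2, -2, -1], [-2, 1, 1], [-3, -1, -3]]

The j-th column of [psi]_W is [psi(bj)]_W.
psi(b1) = A b1 = [7, -4, 4] = -2b1 - 2b2 - 3b3, so column 1 is [-2, -2, -3].
Repeating for b2, b3 and assembling the columns gives [[-2, -2, -1], [-2, 1, 1], [-3, -1, -3]].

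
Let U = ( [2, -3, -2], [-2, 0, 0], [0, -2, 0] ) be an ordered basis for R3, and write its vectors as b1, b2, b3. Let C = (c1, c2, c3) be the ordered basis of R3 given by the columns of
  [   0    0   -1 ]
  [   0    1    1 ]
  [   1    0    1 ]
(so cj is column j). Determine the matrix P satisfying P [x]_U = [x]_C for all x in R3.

Column j of P is [bj]_C, since P maps U-coordinates to C-coordinates.
Expressing b1 in C: b1 = 0·c1 - c2 - 2c3, so column 1 of P is [0, -1, -2].
Doing the same for each bj gives P = [[0, -2, 0], [-1, -2, -2], [-2, 2, 0]].

[[0, -2, 0], [-1, -2, -2], [-2, 2, 0]]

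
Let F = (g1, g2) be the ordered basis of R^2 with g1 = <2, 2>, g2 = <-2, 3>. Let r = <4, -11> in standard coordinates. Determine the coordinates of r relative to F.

[r]_F is the unique c with M c = r, where M has columns g1, g2.
System: 2c_1 - 2c_2 = 4, 2c_1 + 3c_2 = -11; solving gives c_1 = -1, c_2 = -3.
Check: -g1 - 3g2 = <4, -11>.

<-1, -3>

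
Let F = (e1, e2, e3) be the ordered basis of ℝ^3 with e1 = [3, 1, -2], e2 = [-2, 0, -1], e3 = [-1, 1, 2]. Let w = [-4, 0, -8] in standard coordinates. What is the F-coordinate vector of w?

We seek scalars with c_1 e1 + ... + c_3 e3 = w; equivalently solve M c = w where the columns of M are e1, ..., e3.
Gaussian elimination on [M | w] yields c = (1, 4, -1).
Check: e1 + 4e2 - e3 = [-4, 0, -8].

[1, 4, -1]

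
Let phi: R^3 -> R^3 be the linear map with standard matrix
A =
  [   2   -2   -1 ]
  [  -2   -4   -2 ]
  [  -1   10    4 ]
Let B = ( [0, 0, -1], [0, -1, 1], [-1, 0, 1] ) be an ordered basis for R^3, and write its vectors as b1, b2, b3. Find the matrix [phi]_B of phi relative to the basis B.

Let P have columns b1, ..., b3. Then [phi]_B = P^(-1) A P.
Here det P = 1, so P^(-1) is integer; computing A P first and then P^(-1)(A P) gives [[1, 3, -2], [-2, -2, 0], [-1, -1, 3]].

[[1, 3, -2], [-2, -2, 0], [-1, -1, 3]]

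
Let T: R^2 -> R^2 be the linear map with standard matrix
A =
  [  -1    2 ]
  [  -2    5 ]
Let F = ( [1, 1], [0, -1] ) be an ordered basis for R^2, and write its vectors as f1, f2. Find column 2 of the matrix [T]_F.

Column 2 of [T]_F is the F-coordinate vector of T(f2).
In standard coordinates T(f2) = A f2 = [-2, -5].
Converting to F: [-2, -5] = -2f1 + 3f2, so the coordinate vector is [-2, 3].

[-2, 3]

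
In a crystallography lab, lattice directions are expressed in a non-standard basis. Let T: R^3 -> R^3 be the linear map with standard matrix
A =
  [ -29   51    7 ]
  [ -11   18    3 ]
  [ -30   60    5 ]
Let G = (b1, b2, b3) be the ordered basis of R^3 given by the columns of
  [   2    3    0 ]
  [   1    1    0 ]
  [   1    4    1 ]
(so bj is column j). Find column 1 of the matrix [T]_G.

Column 1 of [T]_G is the G-coordinate vector of T(b1).
In standard coordinates T(b1) = A b1 = <0, -1, 5>.
Converting to G: <0, -1, 5> = -3b1 + 2b2 + 0·b3, so the coordinate vector is <-3, 2, 0>.

<-3, 2, 0>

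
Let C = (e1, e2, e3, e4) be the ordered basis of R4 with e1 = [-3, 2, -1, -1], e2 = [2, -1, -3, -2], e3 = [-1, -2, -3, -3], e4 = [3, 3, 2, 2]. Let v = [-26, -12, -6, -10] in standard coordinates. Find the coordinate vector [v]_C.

[v]_C is the unique c with M c = v, where M has columns e1, ..., e4.
Gaussian elimination on [M | v] yields c = (1, -4, 3, -4).
Check: e1 - 4e2 + 3e3 - 4e4 = [-26, -12, -6, -10].

[1, -4, 3, -4]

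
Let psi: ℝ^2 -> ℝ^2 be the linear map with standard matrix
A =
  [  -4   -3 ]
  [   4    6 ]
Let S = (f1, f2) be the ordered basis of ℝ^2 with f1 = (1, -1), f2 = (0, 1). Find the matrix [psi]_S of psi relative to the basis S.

With P the matrix whose columns are f1, f2, [psi]_S = P^(-1) A P.
Column by column: psi(f1) = A f1 = (-1, -2); its S-coordinates (-1, -3) give column 1.
Continuing for each basis vector yields [psi]_S = [[-1, -3], [-3, 3]].

[[-1, -3], [-3, 3]]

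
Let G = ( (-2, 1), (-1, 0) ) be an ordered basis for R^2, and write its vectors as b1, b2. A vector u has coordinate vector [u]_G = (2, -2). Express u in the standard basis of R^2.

(-2, 2)

u = M [u]_G, where M has columns b1, b2.
Carrying out the matrix-vector product, u = (-2, 2).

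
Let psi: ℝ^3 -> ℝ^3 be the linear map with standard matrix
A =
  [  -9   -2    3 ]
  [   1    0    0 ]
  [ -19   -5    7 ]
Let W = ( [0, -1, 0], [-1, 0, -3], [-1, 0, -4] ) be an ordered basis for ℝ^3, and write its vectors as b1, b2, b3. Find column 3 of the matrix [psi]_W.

Compute psi(b3) = A b3 = [-3, -1, -9] in standard coordinates.
Then write this in W-coordinates: solve for y in y_1 b1 + ... + y_3 b3 = [-3, -1, -9].
This gives y = [1, 3, 0], which is column 3 of [psi]_W.

[1, 3, 0]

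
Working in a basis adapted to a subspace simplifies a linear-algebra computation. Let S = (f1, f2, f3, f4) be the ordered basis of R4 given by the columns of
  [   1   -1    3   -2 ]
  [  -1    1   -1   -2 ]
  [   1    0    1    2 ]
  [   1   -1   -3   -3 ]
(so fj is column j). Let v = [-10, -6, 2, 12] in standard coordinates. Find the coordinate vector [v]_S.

[2, -4, -4, 2]

Write v = c_1 f1 + ... + c_4 f4 and solve for the c_i.
Row-reducing the augmented matrix [M | v] gives c = (2, -4, -4, 2).
Check: 2f1 - 4f2 - 4f3 + 2f4 = [-10, -6, 2, 12].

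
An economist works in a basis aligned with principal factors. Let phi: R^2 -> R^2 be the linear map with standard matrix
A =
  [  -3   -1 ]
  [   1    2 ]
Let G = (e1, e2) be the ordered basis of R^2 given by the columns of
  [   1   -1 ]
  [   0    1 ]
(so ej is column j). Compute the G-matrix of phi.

Let P have columns e1, e2. Then [phi]_G = P^(-1) A P.
Here det P = 1, so P^(-1) is integer; computing A P first and then P^(-1)(A P) gives [[-2, 3], [1, 1]].

[[-2, 3], [1, 1]]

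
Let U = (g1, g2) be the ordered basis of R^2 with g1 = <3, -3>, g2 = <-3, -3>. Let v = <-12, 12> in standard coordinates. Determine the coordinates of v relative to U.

[v]_U is the unique c with M c = v, where M has columns g1, g2.
System: 3c_1 - 3c_2 = -12, -3c_1 - 3c_2 = 12; solving gives c_1 = -4, c_2 = 0.
Check: -4g1 + 0·g2 = <-12, 12>.

<-4, 0>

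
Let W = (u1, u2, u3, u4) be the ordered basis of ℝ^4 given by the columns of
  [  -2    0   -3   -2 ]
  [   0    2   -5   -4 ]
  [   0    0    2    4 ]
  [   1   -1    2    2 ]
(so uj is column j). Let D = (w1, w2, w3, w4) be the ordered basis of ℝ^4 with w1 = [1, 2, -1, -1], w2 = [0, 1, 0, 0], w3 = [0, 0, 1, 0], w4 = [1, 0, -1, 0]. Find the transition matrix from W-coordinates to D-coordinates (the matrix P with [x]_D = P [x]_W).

[[-1, 1, -2, -2], [2, 0, -1, 0], [-2, 0, -1, 2], [-1, -1, -1, 0]]

Column j of P is [uj]_D, since P maps W-coordinates to D-coordinates.
Expressing u1 in D: u1 = -w1 + 2w2 - 2w3 - w4, so column 1 of P is [-1, 2, -2, -1].
Doing the same for each uj gives P = [[-1, 1, -2, -2], [2, 0, -1, 0], [-2, 0, -1, 2], [-1, -1, -1, 0]].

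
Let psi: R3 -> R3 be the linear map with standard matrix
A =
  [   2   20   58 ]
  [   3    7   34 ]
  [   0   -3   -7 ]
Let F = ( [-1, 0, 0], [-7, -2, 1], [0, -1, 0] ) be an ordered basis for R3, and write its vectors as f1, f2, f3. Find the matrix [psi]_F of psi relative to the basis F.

[[2, 3, -1], [0, -1, 3], [3, 3, 1]]

Let P have columns f1, ..., f3. Then [psi]_F = P^(-1) A P.
Here det P = -1, so P^(-1) is integer; computing A P first and then P^(-1)(A P) gives [[2, 3, -1], [0, -1, 3], [3, 3, 1]].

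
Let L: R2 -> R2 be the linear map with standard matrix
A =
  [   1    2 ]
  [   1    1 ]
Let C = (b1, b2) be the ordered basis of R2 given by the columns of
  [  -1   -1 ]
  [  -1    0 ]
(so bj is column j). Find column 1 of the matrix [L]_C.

(2, 1)

Column 1 of [L]_C is the C-coordinate vector of L(b1).
In standard coordinates L(b1) = A b1 = (-3, -2).
Converting to C: (-3, -2) = 2b1 + b2, so the coordinate vector is (2, 1).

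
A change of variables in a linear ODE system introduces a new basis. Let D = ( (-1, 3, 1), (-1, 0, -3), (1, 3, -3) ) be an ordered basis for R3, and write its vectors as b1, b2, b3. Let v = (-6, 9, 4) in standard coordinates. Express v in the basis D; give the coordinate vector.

Write v = c_1 b1 + ... + c_3 b3 and solve for the c_i.
Solving this 3x3 system gives c = (4, 1, -1).
Check: 4b1 + b2 - b3 = (-6, 9, 4).

(4, 1, -1)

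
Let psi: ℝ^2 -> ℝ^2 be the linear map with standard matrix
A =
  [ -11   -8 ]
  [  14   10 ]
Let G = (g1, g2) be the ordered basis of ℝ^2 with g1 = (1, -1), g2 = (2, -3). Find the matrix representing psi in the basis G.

[[-1, 2], [-1, 0]]

The j-th column of [psi]_G is [psi(gj)]_G.
psi(g1) = A g1 = (-3, 4) = -g1 - g2, so column 1 is (-1, -1).
Repeating for g2 and assembling the columns gives [[-1, 2], [-1, 0]].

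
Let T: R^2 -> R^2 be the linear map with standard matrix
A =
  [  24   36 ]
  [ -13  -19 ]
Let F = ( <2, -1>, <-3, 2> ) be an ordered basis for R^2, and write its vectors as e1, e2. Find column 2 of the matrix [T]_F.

<3, 2>

Column 2 of [T]_F is the F-coordinate vector of T(e2).
In standard coordinates T(e2) = A e2 = <0, 1>.
Converting to F: <0, 1> = 3e1 + 2e2, so the coordinate vector is <3, 2>.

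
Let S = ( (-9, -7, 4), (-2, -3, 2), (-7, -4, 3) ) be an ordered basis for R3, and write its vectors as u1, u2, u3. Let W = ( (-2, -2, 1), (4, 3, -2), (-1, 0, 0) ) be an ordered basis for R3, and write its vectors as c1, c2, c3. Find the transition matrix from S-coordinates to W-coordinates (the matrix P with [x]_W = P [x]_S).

[[2, 0, -1], [-1, -1, -2], [1, -2, 1]]

Column j of P is [uj]_W, since P maps S-coordinates to W-coordinates.
Expressing u1 in W: u1 = 2c1 - c2 + c3, so column 1 of P is (2, -1, 1).
Doing the same for each uj gives P = [[2, 0, -1], [-1, -1, -2], [1, -2, 1]].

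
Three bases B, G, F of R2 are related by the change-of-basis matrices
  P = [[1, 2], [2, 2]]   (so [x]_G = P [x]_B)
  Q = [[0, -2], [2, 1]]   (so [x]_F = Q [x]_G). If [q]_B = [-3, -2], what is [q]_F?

[20, -24]

Composing the changes, [q]_F = Q P [q]_B.
Q P = [[-4, -4], [4, 6]]; applying this to [-3, -2] gives [20, -24].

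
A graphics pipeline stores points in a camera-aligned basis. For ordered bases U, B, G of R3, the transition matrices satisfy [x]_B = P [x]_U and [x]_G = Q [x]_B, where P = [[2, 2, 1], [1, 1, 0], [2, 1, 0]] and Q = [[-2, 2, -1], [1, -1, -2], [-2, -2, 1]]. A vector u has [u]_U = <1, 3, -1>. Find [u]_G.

Composing the changes, [u]_G = Q P [u]_U.
Q P = [[-4, -3, -2], [-3, -1, 1], [-4, -5, -2]]; applying this to <1, 3, -1> gives <-11, -7, -17>.

<-11, -7, -17>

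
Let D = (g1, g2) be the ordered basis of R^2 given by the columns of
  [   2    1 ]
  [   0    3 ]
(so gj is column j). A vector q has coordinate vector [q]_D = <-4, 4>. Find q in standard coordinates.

q = M [q]_D, where M has columns g1, g2.
Carrying out the matrix-vector product, q = <-4, 12>.

<-4, 12>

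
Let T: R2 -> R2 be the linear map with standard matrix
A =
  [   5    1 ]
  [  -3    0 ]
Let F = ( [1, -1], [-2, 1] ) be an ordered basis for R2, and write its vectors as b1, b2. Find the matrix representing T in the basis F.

The j-th column of [T]_F is [T(bj)]_F.
T(b1) = A b1 = [4, -3] = 2b1 - b2, so column 1 is [2, -1].
Repeating for b2 and assembling the columns gives [[2, -3], [-1, 3]].

[[2, -3], [-1, 3]]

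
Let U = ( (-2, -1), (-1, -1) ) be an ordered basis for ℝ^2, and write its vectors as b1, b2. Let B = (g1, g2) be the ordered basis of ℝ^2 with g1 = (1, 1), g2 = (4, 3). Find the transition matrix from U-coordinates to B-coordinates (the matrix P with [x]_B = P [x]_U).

[[2, -1], [-1, 0]]

Take x = bj: its U-coordinates are the j-th standard unit vector, so P e_j — column j of P — equals [bj]_B.
b1 = 2g1 - g2, giving column 1 = (2, -1); repeating for each j gives P = [[2, -1], [-1, 0]].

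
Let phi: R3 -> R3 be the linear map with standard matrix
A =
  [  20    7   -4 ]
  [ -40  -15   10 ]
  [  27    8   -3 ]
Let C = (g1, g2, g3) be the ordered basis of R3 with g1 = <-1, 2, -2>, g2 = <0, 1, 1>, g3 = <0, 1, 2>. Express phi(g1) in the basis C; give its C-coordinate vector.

<-2, -3, -3>

Compute phi(g1) = A g1 = <2, -10, -5> in standard coordinates.
Then write this in C-coordinates: solve for y in y_1 g1 + ... + y_3 g3 = <2, -10, -5>.
This gives y = <-2, -3, -3>, which is column 1 of [phi]_C.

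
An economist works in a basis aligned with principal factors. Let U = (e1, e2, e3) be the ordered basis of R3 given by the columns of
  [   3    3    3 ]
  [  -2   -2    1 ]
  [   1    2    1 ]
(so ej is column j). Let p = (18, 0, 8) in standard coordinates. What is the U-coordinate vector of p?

Write p = c_1 e1 + ... + c_3 e3 and solve for the c_i.
Gaussian elimination on [M | p] yields c = (0, 2, 4).
Check: 0·e1 + 2e2 + 4e3 = (18, 0, 8).

(0, 2, 4)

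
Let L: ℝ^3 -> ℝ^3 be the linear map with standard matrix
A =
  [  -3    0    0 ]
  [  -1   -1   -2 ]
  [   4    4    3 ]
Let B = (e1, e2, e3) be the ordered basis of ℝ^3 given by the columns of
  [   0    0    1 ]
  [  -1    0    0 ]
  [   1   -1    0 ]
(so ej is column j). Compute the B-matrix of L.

[[1, -2, 1], [2, 1, -3], [0, 0, -3]]

With P the matrix whose columns are e1, ..., e3, [L]_B = P^(-1) A P.
Column by column: L(e1) = A e1 = [0, -1, -1]; its B-coordinates [1, 2, 0] give column 1.
Continuing for each basis vector yields [L]_B = [[1, -2, 1], [2, 1, -3], [0, 0, -3]].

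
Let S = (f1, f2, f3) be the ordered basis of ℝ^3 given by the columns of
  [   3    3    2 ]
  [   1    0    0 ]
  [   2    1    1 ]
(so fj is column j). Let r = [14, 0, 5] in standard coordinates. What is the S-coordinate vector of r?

[0, 4, 1]

We seek scalars with c_1 f1 + ... + c_3 f3 = r; equivalently solve M c = r where the columns of M are f1, ..., f3.
Row-reducing the augmented matrix [M | r] gives c = (0, 4, 1).
Check: 0·f1 + 4f2 + f3 = [14, 0, 5].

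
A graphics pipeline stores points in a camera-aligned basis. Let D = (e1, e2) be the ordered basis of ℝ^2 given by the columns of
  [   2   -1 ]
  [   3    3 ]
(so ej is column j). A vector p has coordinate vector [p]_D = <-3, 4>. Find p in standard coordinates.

By definition p = -3e1 + 4e2.
Summing componentwise gives <-10, 3>.

<-10, 3>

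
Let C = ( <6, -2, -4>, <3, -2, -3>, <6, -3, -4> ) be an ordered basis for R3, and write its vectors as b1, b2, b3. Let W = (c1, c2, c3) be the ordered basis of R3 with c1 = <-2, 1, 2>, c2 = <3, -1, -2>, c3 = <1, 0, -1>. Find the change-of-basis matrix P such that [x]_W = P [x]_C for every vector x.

Take x = bj: its C-coordinates are the j-th standard unit vector, so P e_j — column j of P — equals [bj]_W.
b1 = 0·c1 + 2c2 + 0·c3, giving column 1 = <0, 2, 0>; repeating for each j gives P = [[0, -2, -1], [2, 0, 2], [0, -1, -2]].

[[0, -2, -1], [2, 0, 2], [0, -1, -2]]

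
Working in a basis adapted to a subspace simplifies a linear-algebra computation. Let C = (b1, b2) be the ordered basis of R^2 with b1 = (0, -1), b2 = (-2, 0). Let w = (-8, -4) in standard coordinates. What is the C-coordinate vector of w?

Write w = c_1 b1 + c_2 b2 and solve for the c_i.
System: 0c_1 - 2c_2 = -8, -c_1 + 0c_2 = -4; solving gives c_1 = 4, c_2 = 4.
Check: 4b1 + 4b2 = (-8, -4).

(4, 4)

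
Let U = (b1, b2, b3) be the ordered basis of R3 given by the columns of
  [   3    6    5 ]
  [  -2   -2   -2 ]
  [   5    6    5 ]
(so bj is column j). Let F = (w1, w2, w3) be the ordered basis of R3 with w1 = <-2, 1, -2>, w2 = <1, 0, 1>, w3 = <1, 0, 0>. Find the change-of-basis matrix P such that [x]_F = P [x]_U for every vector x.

Column j of P is [bj]_F, since P maps U-coordinates to F-coordinates.
Expressing b1 in F: b1 = -2w1 + w2 - 2w3, so column 1 of P is <-2, 1, -2>.
Doing the same for each bj gives P = [[-2, -2, -2], [1, 2, 1], [-2, 0, 0]].

[[-2, -2, -2], [1, 2, 1], [-2, 0, 0]]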